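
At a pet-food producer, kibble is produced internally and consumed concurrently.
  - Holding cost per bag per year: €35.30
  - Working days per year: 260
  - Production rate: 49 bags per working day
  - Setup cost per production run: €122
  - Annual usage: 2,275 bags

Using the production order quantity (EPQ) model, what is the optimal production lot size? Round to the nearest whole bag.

Daily demand d = 2,275/260 = 8.750; p = 49; 1 − d/p = 0.82143
EPQ = √(2DS / (H(1 − d/p)))
    = √(2 × 2,275 × 122 / (35.3 × 0.82143)) ≈ 138.36

138 bags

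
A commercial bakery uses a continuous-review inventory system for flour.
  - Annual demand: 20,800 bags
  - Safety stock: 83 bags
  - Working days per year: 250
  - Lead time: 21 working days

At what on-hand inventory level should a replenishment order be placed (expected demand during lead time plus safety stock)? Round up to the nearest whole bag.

Daily demand d = 20,800 / 250 = 83.200 bags/day
Demand during lead time = 83.200 × 21 = 1,747.20
Reorder point = 1,747.20 + 83 = 1,830.20 → round up

1,831 bags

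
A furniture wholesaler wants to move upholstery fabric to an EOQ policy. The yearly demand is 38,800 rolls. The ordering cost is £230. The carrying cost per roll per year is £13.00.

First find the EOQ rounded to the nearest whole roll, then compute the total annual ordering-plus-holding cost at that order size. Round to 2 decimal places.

£15,232.33

EOQ = √(2DS/H) = √(2 × 38,800 × 230 / 13)
    = √(1,372,923.08) ≈ 1,171.72 → Q = 1,172 rolls
Ordering: D/Q × S = 38,800/1,172 × £230 = £7,614.33
Holding:  Q/2 × H = 1,172/2 × £13 = £7,618.00
Total = £7,614.33 + £7,618.00 = £15,232.33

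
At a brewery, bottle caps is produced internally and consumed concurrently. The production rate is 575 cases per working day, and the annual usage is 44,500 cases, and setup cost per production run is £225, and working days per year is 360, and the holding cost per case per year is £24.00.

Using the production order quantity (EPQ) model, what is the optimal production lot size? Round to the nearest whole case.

1,031 cases

d = 44,500/360 = 123.6111 cases/day;  effective holding cost H(1 − d/p) = 24·(1 − 123.6111/575) = 18.84058
Q* = √(2DS / H_eff) = √(2·44,500·225 / 18.84058) ≈ 1,030.95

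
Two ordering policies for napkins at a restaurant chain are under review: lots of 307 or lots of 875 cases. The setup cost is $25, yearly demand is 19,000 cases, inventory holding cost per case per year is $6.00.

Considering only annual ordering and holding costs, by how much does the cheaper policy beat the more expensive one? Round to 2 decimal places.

For each Q, cost = (D/Q)·S + (Q/2)·H.
TC(307) = (19,000/307)×25 + (307/2)×6 = $2,468.23
TC(875) = (19,000/875)×25 + (875/2)×6 = $3,167.86
|ΔTC| = |$2,468.23 − $3,167.86| = $699.63

$699.63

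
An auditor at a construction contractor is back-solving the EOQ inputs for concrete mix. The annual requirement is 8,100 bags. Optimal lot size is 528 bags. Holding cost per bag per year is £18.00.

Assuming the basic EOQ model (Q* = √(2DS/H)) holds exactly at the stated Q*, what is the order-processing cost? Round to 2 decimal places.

£309.76

From Q* = √(2DS/H) ⇒ Q*² = 2DS/H.
S = Q²H / (2D) = 528² × 18 / (2 × 8,100) = 309.7600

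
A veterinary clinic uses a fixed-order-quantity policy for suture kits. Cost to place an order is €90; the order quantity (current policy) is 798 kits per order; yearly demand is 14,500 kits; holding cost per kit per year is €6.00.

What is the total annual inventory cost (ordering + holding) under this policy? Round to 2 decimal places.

Orders/yr = 14,500/798 = 18.170; ordering cost = 18.170 × €90 = €1,635.34
Average inventory = 798/2 = 399; holding cost = 399 × €6 = €2,394.00
Total = €1,635.34 + €2,394.00 = €4,029.34

€4,029.34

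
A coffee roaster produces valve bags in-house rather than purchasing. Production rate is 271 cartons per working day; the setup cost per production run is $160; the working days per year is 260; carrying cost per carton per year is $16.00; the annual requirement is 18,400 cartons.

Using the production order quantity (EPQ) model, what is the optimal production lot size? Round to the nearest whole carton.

Daily demand d = 18,400/260 = 70.769; p = 271; 1 − d/p = 0.73886
EPQ = √(2DS / (H(1 − d/p)))
    = √(2 × 18,400 × 160 / (16 × 0.73886)) ≈ 705.74

706 cartons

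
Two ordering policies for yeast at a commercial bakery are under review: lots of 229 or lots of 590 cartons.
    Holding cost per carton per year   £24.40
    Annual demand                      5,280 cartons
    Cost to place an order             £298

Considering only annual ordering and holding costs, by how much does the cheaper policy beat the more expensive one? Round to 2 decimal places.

£200.13

TC(Q) = (D/Q)S + (Q/2)H
TC(229) = (5,280/229)×298 + (229/2)×24.4 = £9,664.72
TC(590) = (5,280/590)×298 + (590/2)×24.4 = £9,864.85
|ΔTC| = |£9,664.72 − £9,864.85| = £200.13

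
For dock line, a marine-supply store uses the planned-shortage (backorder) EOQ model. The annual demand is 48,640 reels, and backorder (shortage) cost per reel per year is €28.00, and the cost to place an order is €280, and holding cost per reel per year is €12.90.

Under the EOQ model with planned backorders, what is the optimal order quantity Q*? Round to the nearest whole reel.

Q* = √(2DS/H) · √((H + b)/b)
   = √(2 × 48,640 × 280 / 12.9) · √((12.9 + 28) / 28)
   = 1,453.101 × 1.2086 ≈ 1,756.22

1,756 reels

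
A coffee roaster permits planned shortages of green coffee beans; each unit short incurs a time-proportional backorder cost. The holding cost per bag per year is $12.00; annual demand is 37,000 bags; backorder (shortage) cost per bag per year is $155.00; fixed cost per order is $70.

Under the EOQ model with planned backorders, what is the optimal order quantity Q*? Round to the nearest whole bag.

682 bags

Q* = √(2DS/H) · √((H + b)/b)
   = √(2 × 37,000 × 70 / 12) · √((12 + 155) / 155)
   = 657.013 × 1.0380 ≈ 681.97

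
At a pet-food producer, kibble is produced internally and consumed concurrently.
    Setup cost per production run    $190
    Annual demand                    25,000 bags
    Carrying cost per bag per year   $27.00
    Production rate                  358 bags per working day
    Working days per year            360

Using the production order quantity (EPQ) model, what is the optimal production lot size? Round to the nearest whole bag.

d = 25,000/360 = 69.4444 bags/day;  effective holding cost H(1 − d/p) = 27·(1 − 69.4444/358) = 21.76257
Q* = √(2DS / H_eff) = √(2·25,000·190 / 21.76257) ≈ 660.70

661 bags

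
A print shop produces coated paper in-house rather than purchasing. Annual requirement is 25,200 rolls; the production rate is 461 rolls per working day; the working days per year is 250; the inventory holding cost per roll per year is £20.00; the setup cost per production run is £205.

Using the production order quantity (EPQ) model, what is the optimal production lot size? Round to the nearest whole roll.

d = 25,200/250 = 100.8000 rolls/day;  effective holding cost H(1 − d/p) = 20·(1 − 100.8000/461) = 15.62690
Q* = √(2DS / H_eff) = √(2·25,200·205 / 15.62690) ≈ 813.12

813 rolls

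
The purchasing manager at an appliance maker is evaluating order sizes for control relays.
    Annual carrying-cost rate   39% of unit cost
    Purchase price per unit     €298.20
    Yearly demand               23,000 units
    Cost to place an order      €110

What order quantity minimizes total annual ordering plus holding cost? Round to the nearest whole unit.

Carrying cost H = €298.2 × 39% = €116.2980/unit/yr
EOQ = √(2DS/H) = √(2 × 23,000 × 110 / 116.298)
    = √(43,508.92) ≈ 208.59

209 units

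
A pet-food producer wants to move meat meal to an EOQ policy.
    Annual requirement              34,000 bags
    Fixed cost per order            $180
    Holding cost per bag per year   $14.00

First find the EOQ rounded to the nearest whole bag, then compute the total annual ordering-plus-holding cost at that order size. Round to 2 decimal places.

$13,090.45

Optimal lot size Q* = (2 × 34,000 × $180 / $14)^½ ≈ 935.03 → Q = 935 bags
Ordering: D/Q × S = 34,000/935 × $180 = $6,545.45
Holding:  Q/2 × H = 935/2 × $14 = $6,545.00
Total = $6,545.45 + $6,545.00 = $13,090.45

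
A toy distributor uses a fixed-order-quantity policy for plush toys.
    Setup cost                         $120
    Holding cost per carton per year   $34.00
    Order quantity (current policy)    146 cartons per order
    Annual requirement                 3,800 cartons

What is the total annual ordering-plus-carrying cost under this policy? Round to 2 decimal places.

$5,605.29

Annual ordering cost = (D/Q)·S = (3,800/146) × 120 = $3,123.29
Annual holding cost  = (Q/2)·H = (146/2) × 34 = $2,482.00
Total = $3,123.29 + $2,482.00 = $5,605.29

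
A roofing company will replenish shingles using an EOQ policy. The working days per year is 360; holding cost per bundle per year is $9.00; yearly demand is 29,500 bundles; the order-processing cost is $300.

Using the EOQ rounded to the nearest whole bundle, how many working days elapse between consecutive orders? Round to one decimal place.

17.1 days

EOQ = √(2DS/H) = √(2 × 29,500 × 300 / 9)
    = √(1,966,666.67) ≈ 1,402.38 → Q = 1,402 bundles
T = Q/D × 360 days = 1,402/29,500 × 360 = 17.109 days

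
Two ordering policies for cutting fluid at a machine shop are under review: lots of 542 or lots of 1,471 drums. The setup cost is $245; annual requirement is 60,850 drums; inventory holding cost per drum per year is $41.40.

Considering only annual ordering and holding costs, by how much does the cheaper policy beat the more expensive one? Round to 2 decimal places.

TC(Q) = (D/Q)S + (Q/2)H
TC(542) = (60,850/542)×245 + (542/2)×41.4 = $38,725.40
TC(1,471) = (60,850/1,471)×245 + (1,471/2)×41.4 = $40,584.47
|ΔTC| = |$38,725.40 − $40,584.47| = $1,859.08

$1,859.08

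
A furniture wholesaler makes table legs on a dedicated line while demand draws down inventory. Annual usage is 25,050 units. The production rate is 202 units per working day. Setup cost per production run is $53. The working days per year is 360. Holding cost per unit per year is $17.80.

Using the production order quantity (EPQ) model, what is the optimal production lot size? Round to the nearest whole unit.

d = 25,050/360 = 69.5833 units/day;  effective holding cost H(1 − d/p) = 17.8·(1 − 69.5833/202) = 11.66840
Q* = √(2DS / H_eff) = √(2·25,050·53 / 11.66840) ≈ 477.04

477 units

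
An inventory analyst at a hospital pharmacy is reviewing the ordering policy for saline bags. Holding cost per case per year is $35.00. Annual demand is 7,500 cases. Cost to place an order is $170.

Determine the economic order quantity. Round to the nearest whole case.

Optimal lot size Q* = (2 × 7,500 × $170 / $35)^½ ≈ 269.92

270 cases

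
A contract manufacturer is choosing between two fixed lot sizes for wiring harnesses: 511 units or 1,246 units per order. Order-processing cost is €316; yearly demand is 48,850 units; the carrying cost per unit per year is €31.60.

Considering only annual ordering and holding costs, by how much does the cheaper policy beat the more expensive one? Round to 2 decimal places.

€6,206.69

TC(Q) = (D/Q)S + (Q/2)H
TC(511) = (48,850/511)×316 + (511/2)×31.6 = €38,282.41
TC(1,246) = (48,850/1,246)×316 + (1,246/2)×31.6 = €32,075.72
|ΔTC| = |€38,282.41 − €32,075.72| = €6,206.69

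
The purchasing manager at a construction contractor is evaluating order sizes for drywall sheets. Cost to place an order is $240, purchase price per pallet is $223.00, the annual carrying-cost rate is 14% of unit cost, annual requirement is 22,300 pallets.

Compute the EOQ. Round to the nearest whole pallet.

H = i·C = 0.14 × $223 = $31.2200 per pallet-year
Optimal lot size Q* = (2 × 22,300 × $240 / $31.22)^½ ≈ 585.54

586 pallets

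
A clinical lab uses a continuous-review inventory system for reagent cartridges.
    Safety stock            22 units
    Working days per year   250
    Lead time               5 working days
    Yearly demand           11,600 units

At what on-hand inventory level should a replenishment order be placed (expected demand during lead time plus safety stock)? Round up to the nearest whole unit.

Daily demand d = 11,600 / 250 = 46.400 units/day
Demand during lead time = 46.400 × 5 = 232.00
Reorder point = 232.00 + 22 = 254.00 → round up

254 units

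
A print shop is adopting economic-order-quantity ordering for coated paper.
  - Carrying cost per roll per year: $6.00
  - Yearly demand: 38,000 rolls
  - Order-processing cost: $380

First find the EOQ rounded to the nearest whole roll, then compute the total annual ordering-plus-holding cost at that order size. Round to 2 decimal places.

Q* = √(2·D·S / H) = √(2·38,000·380 / 6) = √4,813,333.3 ≈ 2,193.93 → Q = 2,194 rolls
Orders/yr = 38,000/2,194 = 17.320; ordering cost = 17.320 × $380 = $6,581.59
Average inventory = 2,194/2 = 1097; holding cost = 1097 × $6 = $6,582.00
Total = $6,581.59 + $6,582.00 = $13,163.59

$13,163.59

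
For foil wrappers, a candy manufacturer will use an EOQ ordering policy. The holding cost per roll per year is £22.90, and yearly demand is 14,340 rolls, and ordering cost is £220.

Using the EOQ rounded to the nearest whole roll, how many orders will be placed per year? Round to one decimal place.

27.3 orders per year

Optimal lot size Q* = (2 × 14,340 × £220 / £22.9)^½ ≈ 524.91 → Q = 525
Orders per year = D/Q = 14,340 / 525 = 27.314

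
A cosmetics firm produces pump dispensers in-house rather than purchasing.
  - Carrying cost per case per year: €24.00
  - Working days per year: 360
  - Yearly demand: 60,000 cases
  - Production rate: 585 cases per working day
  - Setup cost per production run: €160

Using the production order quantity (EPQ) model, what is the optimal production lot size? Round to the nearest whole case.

1,058 cases

Daily demand d = 60,000/360 = 166.667; p = 585; 1 − d/p = 0.71510
EPQ = √(2DS / (H(1 − d/p)))
    = √(2 × 60,000 × 160 / (24 × 0.71510)) ≈ 1,057.70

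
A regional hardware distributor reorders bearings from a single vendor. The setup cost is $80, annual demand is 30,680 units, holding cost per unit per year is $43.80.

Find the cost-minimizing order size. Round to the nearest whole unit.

335 units

2DS/H = 2·30,680·80/43.8 = 112,073.06
EOQ = √112,073.06 ≈ 334.77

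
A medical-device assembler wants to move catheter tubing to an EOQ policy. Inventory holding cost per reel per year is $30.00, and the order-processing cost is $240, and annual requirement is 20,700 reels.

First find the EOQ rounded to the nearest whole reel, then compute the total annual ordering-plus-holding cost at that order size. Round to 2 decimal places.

2DS/H = 2·20,700·240/30 = 331,200.00
EOQ = √331,200.00 ≈ 575.50 → Q = 575 reels
Annual ordering cost = (D/Q)·S = (20,700/575) × 240 = $8,640.00
Annual holding cost  = (Q/2)·H = (575/2) × 30 = $8,625.00
Total = $8,640.00 + $8,625.00 = $17,265.00

$17,265.00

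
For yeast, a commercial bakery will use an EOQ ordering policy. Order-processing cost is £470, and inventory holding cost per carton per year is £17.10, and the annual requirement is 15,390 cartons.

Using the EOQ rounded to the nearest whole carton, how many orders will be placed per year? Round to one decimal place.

16.7 orders per year

2DS/H = 2·15,390·470/17.1 = 846,000.00
EOQ = √846,000.00 ≈ 919.78 → Q = 920
N = D/Q = 15,390/920 ≈ 16.728 orders/yr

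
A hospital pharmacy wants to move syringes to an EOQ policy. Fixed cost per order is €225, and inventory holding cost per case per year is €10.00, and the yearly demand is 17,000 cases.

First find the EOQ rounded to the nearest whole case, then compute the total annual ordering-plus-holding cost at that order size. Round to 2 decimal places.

Q* = √(2·D·S / H) = √(2·17,000·225 / 10) = √765,000.0 ≈ 874.64 → Q = 875 cases
Ordering: D/Q × S = 17,000/875 × €225 = €4,371.43
Holding:  Q/2 × H = 875/2 × €10 = €4,375.00
Total = €4,371.43 + €4,375.00 = €8,746.43

€8,746.43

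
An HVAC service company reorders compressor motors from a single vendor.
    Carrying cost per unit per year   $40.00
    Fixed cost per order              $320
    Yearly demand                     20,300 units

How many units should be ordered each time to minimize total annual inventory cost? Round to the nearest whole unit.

570 units

2DS/H = 2·20,300·320/40 = 324,800.00
EOQ = √324,800.00 ≈ 569.91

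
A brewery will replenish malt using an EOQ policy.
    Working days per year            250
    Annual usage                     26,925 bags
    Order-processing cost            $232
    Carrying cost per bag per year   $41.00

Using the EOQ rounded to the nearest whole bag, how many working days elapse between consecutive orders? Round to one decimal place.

5.1 days

2DS/H = 2·26,925·232/41 = 304,712.20
EOQ = √304,712.20 ≈ 552.01 → Q = 552 bags
T = Q/D × 250 days = 552/26,925 × 250 = 5.125 days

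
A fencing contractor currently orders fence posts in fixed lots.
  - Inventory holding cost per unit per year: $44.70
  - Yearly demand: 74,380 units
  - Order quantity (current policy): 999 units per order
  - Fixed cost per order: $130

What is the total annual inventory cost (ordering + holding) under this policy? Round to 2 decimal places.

Ordering: D/Q × S = 74,380/999 × $130 = $9,679.08
Holding:  Q/2 × H = 999/2 × $44.7 = $22,327.65
Total = $9,679.08 + $22,327.65 = $32,006.73

$32,006.73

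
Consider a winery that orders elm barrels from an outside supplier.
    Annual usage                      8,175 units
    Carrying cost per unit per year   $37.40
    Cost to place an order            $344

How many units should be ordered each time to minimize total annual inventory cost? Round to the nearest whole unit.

388 units

Q* = √(2·D·S / H) = √(2·8,175·344 / 37.4) = √150,385.0 ≈ 387.80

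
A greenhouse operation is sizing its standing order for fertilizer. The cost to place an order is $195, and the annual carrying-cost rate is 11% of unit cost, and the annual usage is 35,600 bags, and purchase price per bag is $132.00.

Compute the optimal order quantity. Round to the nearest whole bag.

Holding cost per bag per year: H = 11% × $132 = $14.5200
2DS/H = 2·35,600·195/14.52 = 956,198.35
EOQ = √956,198.35 ≈ 977.85

978 bags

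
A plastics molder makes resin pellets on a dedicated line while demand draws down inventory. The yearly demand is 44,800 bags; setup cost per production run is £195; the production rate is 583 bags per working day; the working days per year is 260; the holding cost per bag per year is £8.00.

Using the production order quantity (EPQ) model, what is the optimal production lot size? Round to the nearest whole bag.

1,761 bags

Daily demand d = 44,800/260 = 172.308; p = 583; 1 − d/p = 0.70445
EPQ = √(2DS / (H(1 − d/p)))
    = √(2 × 44,800 × 195 / (8 × 0.70445)) ≈ 1,760.77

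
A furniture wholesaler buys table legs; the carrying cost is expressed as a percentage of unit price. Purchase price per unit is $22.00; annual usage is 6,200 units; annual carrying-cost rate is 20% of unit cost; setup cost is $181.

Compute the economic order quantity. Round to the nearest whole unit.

Carrying cost H = $22 × 20% = $4.4000/unit/yr
Q* = √(2·D·S / H) = √(2·6,200·181 / 4.4) = √510,090.9 ≈ 714.21

714 units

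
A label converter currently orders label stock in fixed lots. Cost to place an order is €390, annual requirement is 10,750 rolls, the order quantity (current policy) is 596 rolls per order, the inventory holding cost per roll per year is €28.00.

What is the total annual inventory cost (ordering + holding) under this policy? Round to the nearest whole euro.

€15,378

Orders/yr = 10,750/596 = 18.037; ordering cost = 18.037 × €390 = €7,034.40
Average inventory = 596/2 = 298; holding cost = 298 × €28 = €8,344.00
Total = €7,034.40 + €8,344.00 = €15,378.40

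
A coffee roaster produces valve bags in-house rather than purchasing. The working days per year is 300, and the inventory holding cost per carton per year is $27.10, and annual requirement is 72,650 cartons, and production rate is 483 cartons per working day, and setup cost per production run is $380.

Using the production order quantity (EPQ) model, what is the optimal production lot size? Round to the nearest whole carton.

2,021 cartons

Daily demand d = 72,650/300 = 242.167; p = 483; 1 − d/p = 0.49862
EPQ = √(2DS / (H(1 − d/p)))
    = √(2 × 72,650 × 380 / (27.1 × 0.49862)) ≈ 2,021.41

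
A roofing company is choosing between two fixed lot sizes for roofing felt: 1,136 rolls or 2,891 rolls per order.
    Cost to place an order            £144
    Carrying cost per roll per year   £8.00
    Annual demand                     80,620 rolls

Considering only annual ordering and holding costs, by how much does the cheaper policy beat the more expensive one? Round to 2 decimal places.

TC(Q) = (D/Q)S + (Q/2)H
TC(1,136) = (80,620/1,136)×144 + (1,136/2)×8 = £14,763.44
TC(2,891) = (80,620/2,891)×144 + (2,891/2)×8 = £15,579.66
Cheaper: Q = 1,136.  Difference = £816.23

£816.23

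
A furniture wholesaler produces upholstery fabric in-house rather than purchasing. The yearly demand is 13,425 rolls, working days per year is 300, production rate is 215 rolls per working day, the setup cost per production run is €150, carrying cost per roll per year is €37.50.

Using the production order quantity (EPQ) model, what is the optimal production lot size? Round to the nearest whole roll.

d = 13,425/300 = 44.7500 rolls/day;  effective holding cost H(1 − d/p) = 37.5·(1 − 44.7500/215) = 29.69477
Q* = √(2DS / H_eff) = √(2·13,425·150 / 29.69477) ≈ 368.28

368 rolls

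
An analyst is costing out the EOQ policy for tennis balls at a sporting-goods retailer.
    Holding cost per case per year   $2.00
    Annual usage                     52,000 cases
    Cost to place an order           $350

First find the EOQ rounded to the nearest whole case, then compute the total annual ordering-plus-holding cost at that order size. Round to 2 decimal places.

$8,532.29

EOQ = √(2DS/H) = √(2 × 52,000 × 350 / 2)
    = √(18,200,000.00) ≈ 4,266.15 → Q = 4,266 cases
Annual ordering cost = (D/Q)·S = (52,000/4,266) × 350 = $4,266.29
Annual holding cost  = (Q/2)·H = (4,266/2) × 2 = $4,266.00
Total = $4,266.29 + $4,266.00 = $8,532.29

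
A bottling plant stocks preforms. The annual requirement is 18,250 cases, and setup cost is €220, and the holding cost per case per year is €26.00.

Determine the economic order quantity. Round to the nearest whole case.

Optimal lot size Q* = (2 × 18,250 × €220 / €26)^½ ≈ 555.74

556 cases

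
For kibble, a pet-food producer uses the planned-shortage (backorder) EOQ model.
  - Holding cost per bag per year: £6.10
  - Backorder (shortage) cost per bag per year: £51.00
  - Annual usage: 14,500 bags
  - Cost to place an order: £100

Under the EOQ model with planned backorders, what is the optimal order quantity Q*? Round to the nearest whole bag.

730 bags

Q* = √(2DS/H) · √((H + b)/b)
   = √(2 × 14,500 × 100 / 6.1) · √((6.1 + 51) / 51)
   = 689.500 × 1.0581 ≈ 729.57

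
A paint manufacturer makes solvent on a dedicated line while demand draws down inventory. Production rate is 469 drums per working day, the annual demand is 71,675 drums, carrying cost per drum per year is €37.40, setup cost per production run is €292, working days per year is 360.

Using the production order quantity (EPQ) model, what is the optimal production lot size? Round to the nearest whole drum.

d = 71,675/360 = 199.0972 drums/day;  effective holding cost H(1 − d/p) = 37.4·(1 − 199.0972/469) = 21.52316
Q* = √(2DS / H_eff) = √(2·71,675·292 / 21.52316) ≈ 1,394.56

1,395 drums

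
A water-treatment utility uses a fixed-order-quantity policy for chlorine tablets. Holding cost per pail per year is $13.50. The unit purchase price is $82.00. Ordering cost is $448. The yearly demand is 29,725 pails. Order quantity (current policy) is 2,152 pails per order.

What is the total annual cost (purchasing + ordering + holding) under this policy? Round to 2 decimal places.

Annual ordering cost = (D/Q)·S = (29,725/2,152) × 448 = $6,188.10
Annual holding cost  = (Q/2)·H = (2,152/2) × 13.5 = $14,526.00
Purchase cost = D·C = 29,725 × 82 = $2,437,450.00
Total = $6,188.10 + $14,526.00 + $2,437,450.00 = $2,458,164.10

$2,458,164.10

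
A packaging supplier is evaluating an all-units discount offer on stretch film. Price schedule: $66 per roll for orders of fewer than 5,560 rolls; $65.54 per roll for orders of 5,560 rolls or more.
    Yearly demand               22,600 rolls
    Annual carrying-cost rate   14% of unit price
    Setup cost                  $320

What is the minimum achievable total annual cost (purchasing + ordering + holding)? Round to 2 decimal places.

$1,503,160.60

H₁ = 14%×$66 = $9.2400;  H₂ = 14%×$65.54 = $9.1756
EOQ₁ = √(2×22,600×320/9.2400) = 1,251.15  (< 5,560, feasible at tier 1)
EOQ₂ = √(2×22,600×320/9.1756) = 1,255.53  (< 5,560 → use Q = 5,560 at tier-2 price)
TC(tier 1 (EOQ₁), Q≈1,251.1) = $1,503,160.60
TC(tier 2, Q≈5,560.0) = $1,508,012.89
Minimum at tier 1 (EOQ₁): $1,503,160.60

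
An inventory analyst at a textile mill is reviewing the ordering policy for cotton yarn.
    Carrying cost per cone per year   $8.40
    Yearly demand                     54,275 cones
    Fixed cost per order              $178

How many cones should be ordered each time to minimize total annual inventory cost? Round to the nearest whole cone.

EOQ = √(2DS/H) = √(2 × 54,275 × 178 / 8.4)
    = √(2,300,226.19) ≈ 1,516.65

1,517 cones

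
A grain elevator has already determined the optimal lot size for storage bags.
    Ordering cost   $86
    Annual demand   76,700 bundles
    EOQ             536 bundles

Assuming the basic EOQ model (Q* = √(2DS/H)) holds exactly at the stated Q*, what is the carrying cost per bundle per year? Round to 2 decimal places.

EOQ relation: Q² = 2DS/H, so rearrange for the unknown.
H = 2DS / Q² = 2 × 76,700 × 86 / 536² = 45.9192

$45.92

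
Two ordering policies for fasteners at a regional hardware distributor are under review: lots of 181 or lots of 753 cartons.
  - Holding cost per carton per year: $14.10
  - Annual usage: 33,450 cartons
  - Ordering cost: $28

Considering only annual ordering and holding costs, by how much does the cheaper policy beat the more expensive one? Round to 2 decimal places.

$101.84

TC(Q) = (D/Q)S + (Q/2)H
TC(181) = (33,450/181)×28 + (181/2)×14.1 = $6,450.64
TC(753) = (33,450/753)×28 + (753/2)×14.1 = $6,552.47
Lots of 181 are cheaper by $101.84.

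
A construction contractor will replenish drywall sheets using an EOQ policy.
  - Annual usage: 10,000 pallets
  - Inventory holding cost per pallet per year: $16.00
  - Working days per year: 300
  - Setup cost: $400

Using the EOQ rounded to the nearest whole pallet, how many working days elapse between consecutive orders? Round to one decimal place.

21.2 days

Q* = √(2·D·S / H) = √(2·10,000·400 / 16) = √500,000.0 ≈ 707.11 → Q = 707 pallets
Days between orders = 300 / (D/Q) = 300 / 14.144 ≈ 21.210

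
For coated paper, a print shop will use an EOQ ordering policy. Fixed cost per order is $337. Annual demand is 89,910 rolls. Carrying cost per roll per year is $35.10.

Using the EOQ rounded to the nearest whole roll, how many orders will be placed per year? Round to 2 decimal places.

Q* = √(2·D·S / H) = √(2·89,910·337 / 35.1) = √1,726,476.9 ≈ 1,313.95 → Q = 1,314
N = D/Q = 89,910/1,314 ≈ 68.425 orders/yr

68.42 orders per year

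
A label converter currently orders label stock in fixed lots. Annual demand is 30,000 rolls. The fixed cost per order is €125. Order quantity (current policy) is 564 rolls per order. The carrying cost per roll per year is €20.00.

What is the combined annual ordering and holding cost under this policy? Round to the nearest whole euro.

Orders/yr = 30,000/564 = 53.191; ordering cost = 53.191 × €125 = €6,648.94
Average inventory = 564/2 = 282; holding cost = 282 × €20 = €5,640.00
Total = €6,648.94 + €5,640.00 = €12,288.94

€12,289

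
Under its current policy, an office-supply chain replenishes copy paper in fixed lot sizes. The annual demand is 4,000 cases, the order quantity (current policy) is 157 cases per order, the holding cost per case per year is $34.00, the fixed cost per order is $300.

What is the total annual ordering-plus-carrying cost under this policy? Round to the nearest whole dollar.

Ordering: D/Q × S = 4,000/157 × $300 = $7,643.31
Holding:  Q/2 × H = 157/2 × $34 = $2,669.00
Total = $7,643.31 + $2,669.00 = $10,312.31

$10,312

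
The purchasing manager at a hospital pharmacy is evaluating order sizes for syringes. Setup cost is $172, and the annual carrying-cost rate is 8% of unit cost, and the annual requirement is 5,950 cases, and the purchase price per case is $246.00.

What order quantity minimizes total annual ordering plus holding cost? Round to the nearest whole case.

Holding cost per case per year: H = 8% × $246 = $19.6800
Optimal lot size Q* = (2 × 5,950 × $172 / $19.68)^½ ≈ 322.50

322 cases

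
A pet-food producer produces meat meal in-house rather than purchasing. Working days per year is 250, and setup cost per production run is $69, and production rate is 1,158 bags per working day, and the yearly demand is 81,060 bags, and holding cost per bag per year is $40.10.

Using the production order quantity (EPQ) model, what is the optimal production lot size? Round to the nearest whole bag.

622 bags

d = 81,060/250 = 324.2400 bags/day;  effective holding cost H(1 − d/p) = 40.1·(1 − 324.2400/1158) = 28.87200
Q* = √(2DS / H_eff) = √(2·81,060·69 / 28.87200) ≈ 622.45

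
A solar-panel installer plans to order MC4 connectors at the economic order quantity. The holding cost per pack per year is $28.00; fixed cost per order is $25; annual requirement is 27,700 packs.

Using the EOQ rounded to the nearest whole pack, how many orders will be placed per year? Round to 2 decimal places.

124.77 orders per year

Q* = √(2·D·S / H) = √(2·27,700·25 / 28) = √49,464.3 ≈ 222.41 → Q = 222
N = D/Q = 27,700/222 ≈ 124.775 orders/yr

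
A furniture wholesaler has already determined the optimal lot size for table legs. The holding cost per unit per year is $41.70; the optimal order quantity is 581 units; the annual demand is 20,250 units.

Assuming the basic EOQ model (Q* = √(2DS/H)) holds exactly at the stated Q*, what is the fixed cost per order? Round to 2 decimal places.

$347.56

From Q* = √(2DS/H) ⇒ Q*² = 2DS/H.
S = Q²H / (2D) = 581² × 41.7 / (2 × 20,250) = 347.5628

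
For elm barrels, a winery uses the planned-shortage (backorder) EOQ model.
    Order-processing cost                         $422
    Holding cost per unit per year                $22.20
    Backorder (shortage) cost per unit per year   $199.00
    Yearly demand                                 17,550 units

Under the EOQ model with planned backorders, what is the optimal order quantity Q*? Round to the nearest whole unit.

Q* = √(2DS/H) · √((H + b)/b)
   = √(2 × 17,550 × 422 / 22.2) · √((22.2 + 199) / 199)
   = 816.833 × 1.0543 ≈ 861.19

861 units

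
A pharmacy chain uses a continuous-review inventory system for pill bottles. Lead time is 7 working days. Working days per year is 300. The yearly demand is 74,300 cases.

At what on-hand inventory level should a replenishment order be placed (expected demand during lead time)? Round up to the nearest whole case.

1,734 cases

Daily demand d = 74,300 / 300 = 247.667 cases/day
Demand during lead time = 247.667 × 7 = 1,733.67
Reorder point = 1,733.67 → round up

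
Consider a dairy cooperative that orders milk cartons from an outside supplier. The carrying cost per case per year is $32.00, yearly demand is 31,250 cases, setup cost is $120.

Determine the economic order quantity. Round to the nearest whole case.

484 cases

Q* = √(2·D·S / H) = √(2·31,250·120 / 32) = √234,375.0 ≈ 484.12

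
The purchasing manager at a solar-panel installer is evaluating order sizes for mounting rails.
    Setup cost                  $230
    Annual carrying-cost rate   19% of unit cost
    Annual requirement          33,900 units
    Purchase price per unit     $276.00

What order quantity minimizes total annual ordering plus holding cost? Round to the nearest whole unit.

Carrying cost H = $276 × 19% = $52.4400/unit/yr
EOQ = √(2DS/H) = √(2 × 33,900 × 230 / 52.44)
    = √(297,368.42) ≈ 545.31

545 units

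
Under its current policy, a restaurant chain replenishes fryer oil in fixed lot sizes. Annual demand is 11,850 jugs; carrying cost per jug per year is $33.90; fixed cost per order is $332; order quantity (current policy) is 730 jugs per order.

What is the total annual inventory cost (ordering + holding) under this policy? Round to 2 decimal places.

Orders/yr = 11,850/730 = 16.233; ordering cost = 16.233 × $332 = $5,389.32
Average inventory = 730/2 = 365; holding cost = 365 × $33.9 = $12,373.50
Total = $5,389.32 + $12,373.50 = $17,762.82

$17,762.82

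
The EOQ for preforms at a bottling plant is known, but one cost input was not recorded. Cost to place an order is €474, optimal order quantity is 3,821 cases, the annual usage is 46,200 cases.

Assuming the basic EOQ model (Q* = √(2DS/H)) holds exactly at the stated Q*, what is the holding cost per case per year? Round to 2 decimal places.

€3.00

EOQ relation: Q² = 2DS/H, so rearrange for the unknown.
H = 2DS / Q² = 2 × 46,200 × 474 / 3,821² = 2.9998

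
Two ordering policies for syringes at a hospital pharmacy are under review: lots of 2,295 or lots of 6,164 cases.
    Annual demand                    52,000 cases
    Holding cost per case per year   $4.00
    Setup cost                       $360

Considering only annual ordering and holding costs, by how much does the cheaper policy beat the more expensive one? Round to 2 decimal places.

TC(Q) = (D/Q)S + (Q/2)H
TC(2,295) = (52,000/2,295)×360 + (2,295/2)×4 = $12,746.86
TC(6,164) = (52,000/6,164)×360 + (6,164/2)×4 = $15,364.99
Lots of 2,295 are cheaper by $2,618.13.

$2,618.13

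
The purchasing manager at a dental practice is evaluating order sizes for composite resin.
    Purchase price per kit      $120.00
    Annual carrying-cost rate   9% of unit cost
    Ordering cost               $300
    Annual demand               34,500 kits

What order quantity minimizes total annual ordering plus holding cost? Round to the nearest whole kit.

1,384 kits

Carrying cost H = $120 × 9% = $10.8000/kit/yr
EOQ = √(2DS/H) = √(2 × 34,500 × 300 / 10.8)
    = √(1,916,666.67) ≈ 1,384.44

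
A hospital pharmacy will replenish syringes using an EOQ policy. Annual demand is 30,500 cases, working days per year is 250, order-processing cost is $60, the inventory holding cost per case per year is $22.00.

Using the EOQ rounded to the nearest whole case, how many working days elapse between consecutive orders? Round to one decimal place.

Q* = √(2·D·S / H) = √(2·30,500·60 / 22) = √166,363.6 ≈ 407.88 → Q = 408 cases
Cycle time = (working days × Q)/D = (250 × 408) / 30,500 = 3.344 days

3.3 days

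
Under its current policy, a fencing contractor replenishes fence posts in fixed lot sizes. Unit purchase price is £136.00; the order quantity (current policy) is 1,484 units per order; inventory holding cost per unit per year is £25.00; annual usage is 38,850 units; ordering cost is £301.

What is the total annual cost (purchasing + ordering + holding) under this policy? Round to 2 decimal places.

Ordering: D/Q × S = 38,850/1,484 × £301 = £7,879.95
Holding:  Q/2 × H = 1,484/2 × £25 = £18,550.00
Purchase cost = D·C = 38,850 × 136 = £5,283,600.00
Total = £7,879.95 + £18,550.00 + £5,283,600.00 = £5,310,029.95

£5,310,029.95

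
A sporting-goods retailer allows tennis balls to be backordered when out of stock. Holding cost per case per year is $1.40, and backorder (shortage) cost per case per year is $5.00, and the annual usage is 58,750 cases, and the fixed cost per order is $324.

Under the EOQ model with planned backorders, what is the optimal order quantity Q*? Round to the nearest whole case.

Q* = √(2DS/H) · √((H + b)/b)
   = √(2 × 58,750 × 324 / 1.4) · √((1.4 + 5) / 5)
   = 5,214.677 × 1.1314 ≈ 5,899.73

5,900 cases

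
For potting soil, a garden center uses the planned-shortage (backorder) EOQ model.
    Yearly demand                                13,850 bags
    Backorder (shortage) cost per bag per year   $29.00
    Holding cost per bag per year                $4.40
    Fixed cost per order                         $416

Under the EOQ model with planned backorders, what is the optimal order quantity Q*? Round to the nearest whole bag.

1,737 bags

Basic EOQ = √(2·13,850·416/4.4) = 1,618.304
Backorder adjustment √((H+b)/b) = √((4.4+29)/29) = 1.0732
Q* = 1,618.304 × 1.0732 ≈ 1,736.74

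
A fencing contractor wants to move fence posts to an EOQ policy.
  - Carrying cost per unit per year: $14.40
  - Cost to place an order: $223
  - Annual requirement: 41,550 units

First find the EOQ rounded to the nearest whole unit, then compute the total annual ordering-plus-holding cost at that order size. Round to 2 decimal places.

$16,335.57

Q* = √(2·D·S / H) = √(2·41,550·223 / 14.4) = √1,286,895.8 ≈ 1,134.41 → Q = 1,134 units
Ordering: D/Q × S = 41,550/1,134 × $223 = $8,170.77
Holding:  Q/2 × H = 1,134/2 × $14.4 = $8,164.80
Total = $8,170.77 + $8,164.80 = $16,335.57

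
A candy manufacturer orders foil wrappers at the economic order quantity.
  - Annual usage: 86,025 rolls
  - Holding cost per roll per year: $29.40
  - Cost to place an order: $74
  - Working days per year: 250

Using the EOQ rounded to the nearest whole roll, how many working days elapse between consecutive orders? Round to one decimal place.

1.9 days

EOQ = √(2DS/H) = √(2 × 86,025 × 74 / 29.4)
    = √(433,051.02) ≈ 658.07 → Q = 658 rolls
Days between orders = 250 / (D/Q) = 250 / 130.737 ≈ 1.912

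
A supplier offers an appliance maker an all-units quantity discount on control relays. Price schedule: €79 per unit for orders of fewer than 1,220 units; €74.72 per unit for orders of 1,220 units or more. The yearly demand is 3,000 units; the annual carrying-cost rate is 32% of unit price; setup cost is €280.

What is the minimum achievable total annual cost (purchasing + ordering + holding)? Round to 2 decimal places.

H₁ = 32%×€79 = €25.2800;  H₂ = 32%×€74.72 = €23.9104
EOQ₁ = √(2×3,000×280/25.2800) = 257.79  (< 1,220, feasible at tier 1)
EOQ₂ = √(2×3,000×280/23.9104) = 265.07  (< 1,220 → use Q = 1,220 at tier-2 price)
TC(tier 1 (EOQ₁), Q≈257.8) = €243,516.93
TC(tier 2, Q≈1,220.0) = €239,433.87
Minimum at tier 2: €239,433.87

€239,433.87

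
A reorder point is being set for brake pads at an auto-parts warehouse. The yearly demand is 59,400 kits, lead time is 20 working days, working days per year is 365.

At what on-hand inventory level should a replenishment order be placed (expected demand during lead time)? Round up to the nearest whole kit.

Daily demand d = 59,400 / 365 = 162.740 kits/day
Demand during lead time = 162.740 × 20 = 3,254.79
Reorder point = 3,254.79 → round up

3,255 kits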